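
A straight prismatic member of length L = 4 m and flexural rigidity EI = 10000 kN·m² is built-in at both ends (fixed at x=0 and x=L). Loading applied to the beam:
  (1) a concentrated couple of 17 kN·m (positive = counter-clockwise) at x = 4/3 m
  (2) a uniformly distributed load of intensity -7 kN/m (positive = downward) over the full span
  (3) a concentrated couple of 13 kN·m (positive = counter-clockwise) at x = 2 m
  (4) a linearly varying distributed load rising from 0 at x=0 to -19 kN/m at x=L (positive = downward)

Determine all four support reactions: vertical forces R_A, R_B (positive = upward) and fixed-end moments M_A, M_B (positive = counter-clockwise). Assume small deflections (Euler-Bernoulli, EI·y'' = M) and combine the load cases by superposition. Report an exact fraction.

Load 1 — applied couple M₀=17 kN·m at a=4/3 m (b=L-a=8/3):
  R_A = 6M₀ab/L³ = 6·17·(4/3)·(8/3)/4³ = 17/3 kN
  M_A = M₀b(2a-b)/L² = 17·(8/3)·(2·(4/3)-(8/3))/4² = 0 kN·m
  R_B = -6M₀ab/L³ = -6·17·(4/3)·(8/3)/4³ = -17/3 kN
  M_B = M₀a(2b-a)/L² = 17·(4/3)·(2·(8/3)-(4/3))/4² = 17/3 kN·m
Load 2 — uniform load w=-7 kN/m over full span:
  R_A = wL/2 = (-7)·4/2 = -14 kN
  M_A = wL²/12 = (-7)·4²/12 = -28/3 kN·m
  R_B = wL/2 = (-7)·4/2 = -14 kN
  M_B = -wL²/12 = -(-7)·4²/12 = 28/3 kN·m
Load 3 — applied couple M₀=13 kN·m at a=2 m (b=L-a=2):
  R_A = 6M₀ab/L³ = 6·13·2·2/4³ = 39/8 kN
  M_A = M₀b(2a-b)/L² = 13·2·(2·2-2)/4² = 13/4 kN·m
  R_B = -6M₀ab/L³ = -6·13·2·2/4³ = -39/8 kN
  M_B = M₀a(2b-a)/L² = 13·2·(2·2-2)/4² = 13/4 kN·m
Load 4 — triangular load w₀=-19 kN/m (0→w₀ over full span):
  R_A = 3w₀L/20 = 3·(-19)·4/20 = -57/5 kN
  M_A = w₀L²/30 = (-19)·4²/30 = -152/15 kN·m
  R_B = 7w₀L/20 = 7·(-19)·4/20 = -133/5 kN
  M_B = -w₀L²/20 = -(-19)·4²/20 = 76/5 kN·m
Superposition: R_A = -1783/120 kN, M_A = -973/60 kN·m, R_B = -6137/120 kN, M_B = 669/20 kN·m

R_A = -1783/120 kN, M_A = -973/60 kN·m, R_B = -6137/120 kN, M_B = 669/20 kN·m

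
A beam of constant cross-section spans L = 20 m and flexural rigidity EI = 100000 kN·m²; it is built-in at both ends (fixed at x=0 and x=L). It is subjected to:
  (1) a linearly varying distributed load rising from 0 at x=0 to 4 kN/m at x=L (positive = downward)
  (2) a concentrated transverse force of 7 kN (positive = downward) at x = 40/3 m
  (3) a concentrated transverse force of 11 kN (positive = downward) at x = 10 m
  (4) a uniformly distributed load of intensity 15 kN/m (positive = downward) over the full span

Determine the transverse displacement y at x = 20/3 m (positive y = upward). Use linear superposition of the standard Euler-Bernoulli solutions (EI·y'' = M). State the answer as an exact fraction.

y(20/3) = -26389/437400 m

Load 1 — triangular load w₀=4 kN/m (0→w₀ over full span):
  y_1 = -w₀x²(L-x)²(x+2L)/(120LEI) = -4·(20/3)²·(20-(20/3))²·((20/3)+2·20)/(120·20·100000) = -112/18225 m
Load 2 — point force P=7 kN at a=40/3 m (b=L-a=20/3):
  y_2 = -Pb²x²(3aL-(3a+b)x)/(6L³EI)  [x≤a] = -7·(20/3)²·(20/3)²·(3·(40/3)·20-(3·(40/3)+(20/3))·(20/3))/(6·20³·100000) = -77/54675 m
Load 3 — point force P=11 kN at a=10 m (b=L-a=10):
  y_3 = -Pb²x²(3aL-(3a+b)x)/(6L³EI)  [x≤a] = -11·10²·(20/3)²·(3·10·20-(3·10+10)·(20/3))/(6·20³·100000) = -11/3240 m
Load 4 — uniform load w=15 kN/m over full span:
  y_4 = -wx²(L-x)²/(24EI) = -15·(20/3)²·(20-(20/3))²/(24·100000) = -4/81 m
Superposition: y = Σ y_i = -26389/437400 m ≈ -0.060332 m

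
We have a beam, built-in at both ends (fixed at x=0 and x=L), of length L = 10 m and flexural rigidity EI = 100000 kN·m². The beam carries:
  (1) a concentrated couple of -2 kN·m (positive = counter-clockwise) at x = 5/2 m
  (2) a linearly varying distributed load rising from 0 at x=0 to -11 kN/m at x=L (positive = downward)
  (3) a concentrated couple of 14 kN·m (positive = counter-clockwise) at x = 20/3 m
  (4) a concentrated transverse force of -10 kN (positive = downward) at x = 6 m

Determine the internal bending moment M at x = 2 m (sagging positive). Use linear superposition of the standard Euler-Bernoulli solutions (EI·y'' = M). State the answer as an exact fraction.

Load 1 — applied couple M₀=-2 kN·m at a=5/2 m (b=L-a=15/2):
  M_1 = R_Ax - M_A  [x≤a] with R_A=-9/40, M_A=3/8 = (-9/40)·2 - (3/8) = -33/40 kN·m
Load 2 — triangular load w₀=-11 kN/m (0→w₀ over full span):
  M_2 = 3w₀Lx/20 - w₀L²/30 - w₀x³/(6L) = 3·(-11)·10·2/20 - (-11)·10²/30 - (-11)·2³/(6·10) = 77/15 kN·m
Load 3 — applied couple M₀=14 kN·m at a=20/3 m (b=L-a=10/3):
  M_3 = R_Ax - M_A  [x≤a] with R_A=28/15, M_A=14/3 = (28/15)·2 - (14/3) = -14/15 kN·m
Load 4 — point force P=-10 kN at a=6 m (b=L-a=4):
  M_4 = Pb²(3a+b)x/L³ - Pab²/L²  [x≤a] = (-10)·4²·(3·6+4)·2/10³ - (-10)·6·4²/10² = 64/25 kN·m
Superposition: M = Σ M_i = 1187/200 kN·m ≈ 5.935000 kN·m

M(2) = 1187/200 kN·m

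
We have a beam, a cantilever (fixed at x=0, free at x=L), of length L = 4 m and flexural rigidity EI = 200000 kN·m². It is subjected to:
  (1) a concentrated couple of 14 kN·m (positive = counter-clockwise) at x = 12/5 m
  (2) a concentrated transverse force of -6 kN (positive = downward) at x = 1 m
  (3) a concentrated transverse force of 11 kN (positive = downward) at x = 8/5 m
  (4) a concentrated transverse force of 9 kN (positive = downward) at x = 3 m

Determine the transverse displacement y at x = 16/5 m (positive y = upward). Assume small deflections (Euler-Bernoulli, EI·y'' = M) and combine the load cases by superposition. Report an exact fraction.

Load 1 — applied couple M₀=14 kN·m at a=12/5 m (b=L-a=8/5):
  y_1 = M₀a(2x-a)/(2EI)  [x>a] = 14·(12/5)·(2·(16/5)-(12/5))/(2·200000) = 21/62500 m
Load 2 — point force P=-6 kN at a=1 m (b=L-a=3):
  y_2 = -Pa²(3x-a)/(6EI)  [x>a] = -(-6)·1²·(3·(16/5)-1)/(6·200000) = 43/1000000 m
Load 3 — point force P=11 kN at a=8/5 m (b=L-a=12/5):
  y_3 = -Pa²(3x-a)/(6EI)  [x>a] = -11·(8/5)²·(3·(16/5)-(8/5))/(6·200000) = -44/234375 m
Load 4 — point force P=9 kN at a=3 m (b=L-a=1):
  y_4 = -Pa²(3x-a)/(6EI)  [x>a] = -9·3²·(3·(16/5)-3)/(6·200000) = -891/2000000 m
Superposition: y = Σ y_i = -7627/30000000 m ≈ -0.000254 m

y(16/5) = -7627/30000000 m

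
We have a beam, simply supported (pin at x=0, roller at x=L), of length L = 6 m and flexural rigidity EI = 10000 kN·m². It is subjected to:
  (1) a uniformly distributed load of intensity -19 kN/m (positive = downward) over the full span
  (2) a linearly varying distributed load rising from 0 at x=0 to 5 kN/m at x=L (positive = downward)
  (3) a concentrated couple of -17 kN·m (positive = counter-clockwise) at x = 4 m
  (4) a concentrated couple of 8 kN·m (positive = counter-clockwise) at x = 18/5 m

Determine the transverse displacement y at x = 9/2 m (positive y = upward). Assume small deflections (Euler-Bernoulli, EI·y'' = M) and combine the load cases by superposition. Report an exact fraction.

Load 1 — uniform load w=-19 kN/m over full span:
  y_1 = -wx(L³-2Lx²+x³)/(24EI) = -(-19)·(9/2)·(6³-2·6·(9/2)²+(9/2)³)/(24·10000) = 29241/1280000 m
Load 2 — triangular load w₀=5 kN/m (0→w₀ over full span):
  y_2 = -w₀x(7L⁴-10L²x²+3x⁴)/(360LEI) = -5·(9/2)·(7·6⁴-10·6²·(9/2)²+3·(9/2)⁴)/(360·6·10000) = -3213/1024000 m
Load 3 — applied couple M₀=-17 kN·m at a=4 m (b=L-a=2):
  y_3 = (M₀x³/(6L)-M₀(x-a)²/2+C₁x)/EI  [x>a] with C₁=M₀(3b²-L²)/(6L)=34/3 = ((-17)·(9/2)³/(6·6)-(-17)·((9/2)-4)²/2+(34/3)·(9/2))/10000 = 323/320000 m
Load 4 — applied couple M₀=8 kN·m at a=18/5 m (b=L-a=12/5):
  y_4 = (M₀x³/(6L)-M₀(x-a)²/2+C₁x)/EI  [x>a] with C₁=M₀(3b²-L²)/(6L)=-104/25 = (8·(9/2)³/(6·6)-8·((9/2)-(18/5))²/2+(-104/25)·(9/2))/10000 = -171/1000000 m
Superposition: y = Σ y_i = 2629787/128000000 m ≈ 0.020545 m

y(9/2) = 2629787/128000000 m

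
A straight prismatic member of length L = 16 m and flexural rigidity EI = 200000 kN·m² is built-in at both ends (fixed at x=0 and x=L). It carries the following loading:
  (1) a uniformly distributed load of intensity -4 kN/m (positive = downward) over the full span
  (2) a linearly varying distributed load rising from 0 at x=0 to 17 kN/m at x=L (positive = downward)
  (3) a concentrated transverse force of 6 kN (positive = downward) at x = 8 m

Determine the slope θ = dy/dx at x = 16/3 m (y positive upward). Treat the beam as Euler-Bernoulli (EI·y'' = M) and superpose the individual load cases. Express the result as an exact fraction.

θ(16/3) = -2837/3796875 rad

Load 1 — uniform load w=-4 kN/m over full span:
  θ_1 = -wx(L-x)(L-2x)/(12EI) = -(-4)·(16/3)·(16-(16/3))·(16-2·(16/3))/(12·200000) = 128/253125 rad
Load 2 — triangular load w₀=17 kN/m (0→w₀ over full span):
  θ_2 = -w₀(2x(L-x)(L-2x)(x+2L)+x²(L-x)²)/(120LEI) = -17·(2·(16/3)·(16-(16/3))·(16-2·(16/3))·((16/3)+2·16)+(16/3)²·(16-(16/3))²)/(120·16·200000) = -4352/3796875 rad
Load 3 — point force P=6 kN at a=8 m (b=L-a=8):
  θ_3 = -Pb²x(2aL-(3a+b)x)/(2L³EI)  [x≤a] = -6·8²·(16/3)·(2·8·16-(3·8+8)·(16/3))/(2·16³·200000) = -1/9375 rad
Superposition: θ = Σ θ_i = -2837/3796875 rad ≈ -0.000747 rad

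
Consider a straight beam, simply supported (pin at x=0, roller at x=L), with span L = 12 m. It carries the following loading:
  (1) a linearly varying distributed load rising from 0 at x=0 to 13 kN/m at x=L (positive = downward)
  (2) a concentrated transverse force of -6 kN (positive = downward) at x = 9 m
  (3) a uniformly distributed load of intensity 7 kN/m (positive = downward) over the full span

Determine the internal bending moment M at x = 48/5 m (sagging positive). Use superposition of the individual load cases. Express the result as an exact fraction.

M(48/5) = 19962/125 kN·m

Load 1 — triangular load w₀=13 kN/m (0→w₀ over full span):
  M_1 = w₀Lx/6 - w₀x³/(6L) = 13·12·(48/5)/6 - 13·(48/5)³/(6·12) = 11232/125 kN·m
Load 2 — point force P=-6 kN at a=9 m (b=L-a=3):
  M_2 = Pa(L-x)/L  [x>a] = (-6)·9·(12-(48/5))/12 = -54/5 kN·m
Load 3 — uniform load w=7 kN/m over full span:
  M_3 = wx(L-x)/2 = 7·(48/5)·(12-(48/5))/2 = 2016/25 kN·m
Superposition: M = Σ M_i = 19962/125 kN·m ≈ 159.696000 kN·m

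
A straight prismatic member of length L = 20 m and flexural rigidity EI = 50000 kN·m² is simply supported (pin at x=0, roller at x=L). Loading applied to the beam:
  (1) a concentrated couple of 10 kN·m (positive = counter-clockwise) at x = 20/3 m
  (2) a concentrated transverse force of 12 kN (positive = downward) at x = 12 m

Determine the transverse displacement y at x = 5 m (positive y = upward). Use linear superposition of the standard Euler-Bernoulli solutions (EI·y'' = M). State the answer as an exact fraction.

y(5) = -42409/1800000 m

Load 1 — applied couple M₀=10 kN·m at a=20/3 m (b=L-a=40/3):
  y_1 = (M₀x³/(6L)+C₁x)/EI  [x≤a] with C₁=M₀(3b²-L²)/(6L)=100/9 = (10·5³/(6·20)+(100/9)·5)/50000 = 19/14400 m
Load 2 — point force P=12 kN at a=12 m (b=L-a=8):
  y_2 = -Pbx(L²-b²-x²)/(6LEI)  [x≤a] = -12·8·5·(20²-8²-5²)/(6·20·50000) = -311/12500 m
Superposition: y = Σ y_i = -42409/1800000 m ≈ -0.023561 m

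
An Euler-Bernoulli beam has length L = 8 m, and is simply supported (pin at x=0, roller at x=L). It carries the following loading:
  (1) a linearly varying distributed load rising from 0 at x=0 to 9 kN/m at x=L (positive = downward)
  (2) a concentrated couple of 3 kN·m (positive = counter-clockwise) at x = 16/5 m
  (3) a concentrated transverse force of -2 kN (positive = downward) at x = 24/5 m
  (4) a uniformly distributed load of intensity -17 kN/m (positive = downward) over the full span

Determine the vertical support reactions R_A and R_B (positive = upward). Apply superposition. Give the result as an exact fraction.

R_A = -2257/40 kN, R_B = -1823/40 kN

Load 1 — triangular load w₀=9 kN/m (0→w₀ over full span):
  R_A = w₀L/6 = 9·8/6 = 12 kN
  R_B = w₀L/3 = 9·8/3 = 24 kN
Load 2 — applied couple M₀=3 kN·m at a=16/5 m (b=L-a=24/5):
  R_A = M₀/L = 3/8 kN
  R_B = -M₀/L = -3/8 kN
Load 3 — point force P=-2 kN at a=24/5 m (b=L-a=16/5):
  R_A = Pb/L = (-2)·(16/5)/8 = -4/5 kN
  R_B = Pa/L = (-2)·(24/5)/8 = -6/5 kN
Load 4 — uniform load w=-17 kN/m over full span:
  R_A = wL/2 = (-17)·8/2 = -68 kN
  R_B = wL/2 = (-17)·8/2 = -68 kN
Superposition: R_A = -2257/40 kN, R_B = -1823/40 kN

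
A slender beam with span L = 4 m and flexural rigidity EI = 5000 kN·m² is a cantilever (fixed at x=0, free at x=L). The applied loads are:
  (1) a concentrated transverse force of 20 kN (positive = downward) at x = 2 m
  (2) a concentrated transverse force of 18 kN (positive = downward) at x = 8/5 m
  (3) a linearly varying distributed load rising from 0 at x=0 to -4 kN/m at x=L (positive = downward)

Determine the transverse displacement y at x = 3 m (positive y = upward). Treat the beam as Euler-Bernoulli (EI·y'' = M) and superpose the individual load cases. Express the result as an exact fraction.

y(3) = -264421/15000000 m

Load 1 — point force P=20 kN at a=2 m (b=L-a=2):
  y_1 = -Pa²(3x-a)/(6EI)  [x>a] = -20·2²·(3·3-2)/(6·5000) = -7/375 m
Load 2 — point force P=18 kN at a=8/5 m (b=L-a=12/5):
  y_2 = -Pa²(3x-a)/(6EI)  [x>a] = -18·(8/5)²·(3·3-(8/5))/(6·5000) = -888/78125 m
Load 3 — triangular load w₀=-4 kN/m (0→w₀ over full span):
  y_3 = (w₀Lx³/12-w₀L²x²/6-w₀x⁵/(120L))/EI = ((-4)·4·3³/12-(-4)·4²·3²/6-(-4)·3⁵/(120·4))/5000 = 2481/200000 m
Superposition: y = Σ y_i = -264421/15000000 m ≈ -0.017628 m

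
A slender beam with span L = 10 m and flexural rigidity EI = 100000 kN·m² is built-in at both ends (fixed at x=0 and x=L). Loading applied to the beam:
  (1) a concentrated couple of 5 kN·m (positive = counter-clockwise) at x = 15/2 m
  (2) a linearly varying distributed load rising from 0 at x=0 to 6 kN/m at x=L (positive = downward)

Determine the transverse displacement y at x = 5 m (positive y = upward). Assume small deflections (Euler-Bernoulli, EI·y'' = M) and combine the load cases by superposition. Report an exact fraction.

y(5) = -11/12800 m

Load 1 — applied couple M₀=5 kN·m at a=15/2 m (b=L-a=5/2):
  y_1 = (R_Ax³/6 - M_Ax²/2)/EI  [x≤a] with R_A=9/16, M_A=25/16 = ((9/16)·5³/6 - (25/16)·5²/2)/100000 = -1/12800 m
Load 2 — triangular load w₀=6 kN/m (0→w₀ over full span):
  y_2 = -w₀x²(L-x)²(x+2L)/(120LEI) = -6·5²·(10-5)²·(5+2·10)/(120·10·100000) = -1/1280 m
Superposition: y = Σ y_i = -11/12800 m ≈ -0.000859 m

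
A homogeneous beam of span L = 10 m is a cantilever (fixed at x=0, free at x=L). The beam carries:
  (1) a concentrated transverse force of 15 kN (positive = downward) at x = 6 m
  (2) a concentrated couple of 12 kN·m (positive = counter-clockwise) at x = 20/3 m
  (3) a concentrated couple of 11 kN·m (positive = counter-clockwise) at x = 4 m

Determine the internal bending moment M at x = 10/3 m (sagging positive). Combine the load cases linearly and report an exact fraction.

M(10/3) = -17 kN·m

Load 1 — point force P=15 kN at a=6 m (b=L-a=4):
  M_1 = -P(a-x)  [x≤a] = -15·(6-(10/3)) = -40 kN·m
Load 2 — applied couple M₀=12 kN·m at a=20/3 m (b=L-a=10/3):
  M_2 = M₀  [x≤a] = 12 = 12 kN·m
Load 3 — applied couple M₀=11 kN·m at a=4 m (b=L-a=6):
  M_3 = M₀  [x≤a] = 11 = 11 kN·m
Superposition: M = Σ M_i = -17 kN·m ≈ -17.000000 kN·m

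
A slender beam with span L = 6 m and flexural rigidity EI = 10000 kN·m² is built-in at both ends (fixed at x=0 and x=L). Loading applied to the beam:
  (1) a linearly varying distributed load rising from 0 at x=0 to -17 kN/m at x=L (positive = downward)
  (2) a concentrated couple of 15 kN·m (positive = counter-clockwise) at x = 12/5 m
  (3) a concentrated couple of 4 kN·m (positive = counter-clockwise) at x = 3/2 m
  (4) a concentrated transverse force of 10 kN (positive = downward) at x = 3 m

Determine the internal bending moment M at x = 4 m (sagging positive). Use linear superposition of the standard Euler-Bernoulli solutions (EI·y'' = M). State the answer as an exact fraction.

Load 1 — triangular load w₀=-17 kN/m (0→w₀ over full span):
  M_1 = 3w₀Lx/20 - w₀L²/30 - w₀x³/(6L) = 3·(-17)·6·4/20 - (-17)·6²/30 - (-17)·4³/(6·6) = -476/45 kN·m
Load 2 — applied couple M₀=15 kN·m at a=12/5 m (b=L-a=18/5):
  M_2 = R_Ax - M_A - M₀  [x>a] with R_A=18/5, M_A=9/5 = (18/5)·4 - (9/5) - 15 = -12/5 kN·m
Load 3 — applied couple M₀=4 kN·m at a=3/2 m (b=L-a=9/2):
  M_3 = R_Ax - M_A - M₀  [x>a] with R_A=3/4, M_A=-3/4 = (3/4)·4 - (-3/4) - 4 = -1/4 kN·m
Load 4 — point force P=10 kN at a=3 m (b=L-a=3):
  M_4 = Pa²(a+3b)(L-x)/L³ - Pa²b/L²  [x>a] = 10·3²·(3+3·3)·(6-4)/6³ - 10·3²·3/6² = 5/2 kN·m
Superposition: M = Σ M_i = -1931/180 kN·m ≈ -10.727778 kN·m

M(4) = -1931/180 kN·m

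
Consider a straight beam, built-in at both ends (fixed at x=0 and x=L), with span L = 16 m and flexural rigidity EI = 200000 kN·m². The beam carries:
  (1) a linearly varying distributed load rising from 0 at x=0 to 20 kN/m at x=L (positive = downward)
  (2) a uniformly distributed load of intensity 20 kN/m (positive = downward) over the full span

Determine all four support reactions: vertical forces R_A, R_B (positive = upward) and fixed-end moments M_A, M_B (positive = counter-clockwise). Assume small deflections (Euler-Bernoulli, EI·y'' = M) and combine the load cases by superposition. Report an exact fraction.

Load 1 — triangular load w₀=20 kN/m (0→w₀ over full span):
  R_A = 3w₀L/20 = 3·20·16/20 = 48 kN
  M_A = w₀L²/30 = 20·16²/30 = 512/3 kN·m
  R_B = 7w₀L/20 = 7·20·16/20 = 112 kN
  M_B = -w₀L²/20 = -20·16²/20 = -256 kN·m
Load 2 — uniform load w=20 kN/m over full span:
  R_A = wL/2 = 20·16/2 = 160 kN
  M_A = wL²/12 = 20·16²/12 = 1280/3 kN·m
  R_B = wL/2 = 20·16/2 = 160 kN
  M_B = -wL²/12 = -20·16²/12 = -1280/3 kN·m
Superposition: R_A = 208 kN, M_A = 1792/3 kN·m, R_B = 272 kN, M_B = -2048/3 kN·m

R_A = 208 kN, M_A = 1792/3 kN·m, R_B = 272 kN, M_B = -2048/3 kN·m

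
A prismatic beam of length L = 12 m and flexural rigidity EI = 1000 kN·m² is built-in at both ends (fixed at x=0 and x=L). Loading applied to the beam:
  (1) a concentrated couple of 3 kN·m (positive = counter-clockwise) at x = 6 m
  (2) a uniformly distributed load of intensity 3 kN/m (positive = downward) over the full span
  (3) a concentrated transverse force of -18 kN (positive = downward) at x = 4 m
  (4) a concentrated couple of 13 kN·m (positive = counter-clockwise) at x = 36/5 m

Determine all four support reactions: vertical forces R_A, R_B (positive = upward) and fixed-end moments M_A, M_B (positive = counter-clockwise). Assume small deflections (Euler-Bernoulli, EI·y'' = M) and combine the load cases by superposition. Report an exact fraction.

Load 1 — applied couple M₀=3 kN·m at a=6 m (b=L-a=6):
  R_A = 6M₀ab/L³ = 6·3·6·6/12³ = 3/8 kN
  M_A = M₀b(2a-b)/L² = 3·6·(2·6-6)/12² = 3/4 kN·m
  R_B = -6M₀ab/L³ = -6·3·6·6/12³ = -3/8 kN
  M_B = M₀a(2b-a)/L² = 3·6·(2·6-6)/12² = 3/4 kN·m
Load 2 — uniform load w=3 kN/m over full span:
  R_A = wL/2 = 3·12/2 = 18 kN
  M_A = wL²/12 = 3·12²/12 = 36 kN·m
  R_B = wL/2 = 3·12/2 = 18 kN
  M_B = -wL²/12 = -3·12²/12 = -36 kN·m
Load 3 — point force P=-18 kN at a=4 m (b=L-a=8):
  R_A = Pb²(3a+b)/L³ = (-18)·8²·(3·4+8)/12³ = -40/3 kN
  M_A = Pab²/L² = (-18)·4·8²/12² = -32 kN·m
  R_B = Pa²(a+3b)/L³ = (-18)·4²·(4+3·8)/12³ = -14/3 kN
  M_B = -Pa²b/L² = -(-18)·4²·8/12² = 16 kN·m
Load 4 — applied couple M₀=13 kN·m at a=36/5 m (b=L-a=24/5):
  R_A = 6M₀ab/L³ = 6·13·(36/5)·(24/5)/12³ = 39/25 kN
  M_A = M₀b(2a-b)/L² = 13·(24/5)·(2·(36/5)-(24/5))/12² = 104/25 kN·m
  R_B = -6M₀ab/L³ = -6·13·(36/5)·(24/5)/12³ = -39/25 kN
  M_B = M₀a(2b-a)/L² = 13·(36/5)·(2·(24/5)-(36/5))/12² = 39/25 kN·m
Superposition: R_A = 3961/600 kN, M_A = 891/100 kN·m, R_B = 6839/600 kN, M_B = -1769/100 kN·m

R_A = 3961/600 kN, M_A = 891/100 kN·m, R_B = 6839/600 kN, M_B = -1769/100 kN·m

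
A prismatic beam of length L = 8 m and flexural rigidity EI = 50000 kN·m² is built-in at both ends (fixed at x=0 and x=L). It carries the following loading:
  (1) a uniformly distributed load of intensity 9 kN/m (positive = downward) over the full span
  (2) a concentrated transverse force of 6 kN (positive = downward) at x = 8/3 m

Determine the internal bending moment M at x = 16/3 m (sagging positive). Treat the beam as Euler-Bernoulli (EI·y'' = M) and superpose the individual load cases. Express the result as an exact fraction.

Load 1 — uniform load w=9 kN/m over full span:
  M_1 = wLx/2 - wL²/12 - wx²/2 = 9·8·(16/3)/2 - 9·8²/12 - 9·(16/3)²/2 = 16 kN·m
Load 2 — point force P=6 kN at a=8/3 m (b=L-a=16/3):
  M_2 = Pa²(a+3b)(L-x)/L³ - Pa²b/L²  [x>a] = 6·(8/3)²·((8/3)+3·(16/3))·(8-(16/3))/8³ - 6·(8/3)²·(16/3)/8² = 16/27 kN·m
Superposition: M = Σ M_i = 448/27 kN·m ≈ 16.592593 kN·m

M(16/3) = 448/27 kN·m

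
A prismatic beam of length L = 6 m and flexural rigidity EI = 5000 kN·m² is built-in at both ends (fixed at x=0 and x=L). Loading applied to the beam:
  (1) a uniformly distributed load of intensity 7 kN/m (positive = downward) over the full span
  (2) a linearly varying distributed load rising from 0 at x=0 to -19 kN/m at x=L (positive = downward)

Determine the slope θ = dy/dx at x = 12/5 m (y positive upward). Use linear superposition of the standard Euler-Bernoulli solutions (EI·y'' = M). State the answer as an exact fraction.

Load 1 — uniform load w=7 kN/m over full span:
  θ_1 = -wx(L-x)(L-2x)/(12EI) = -7·(12/5)·(6-(12/5))·(6-2·(12/5))/(12·5000) = -189/156250 rad
Load 2 — triangular load w₀=-19 kN/m (0→w₀ over full span):
  θ_2 = -w₀(2x(L-x)(L-2x)(x+2L)+x²(L-x)²)/(120LEI) = -(-19)·(2·(12/5)·(6-(12/5))·(6-2·(12/5))·((12/5)+2·6)+(12/5)²·(6-(12/5))²)/(120·6·5000) = 1539/781250 rad
Superposition: θ = Σ θ_i = 297/390625 rad ≈ 0.000760 rad

θ(12/5) = 297/390625 rad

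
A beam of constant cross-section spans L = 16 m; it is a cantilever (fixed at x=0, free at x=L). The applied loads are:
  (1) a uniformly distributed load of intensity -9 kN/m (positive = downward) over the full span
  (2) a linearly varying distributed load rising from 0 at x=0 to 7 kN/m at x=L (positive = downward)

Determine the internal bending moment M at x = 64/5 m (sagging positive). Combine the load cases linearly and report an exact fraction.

Load 1 — uniform load w=-9 kN/m over full span:
  M_1 = -w(L-x)²/2 = -(-9)·(16-(64/5))²/2 = 1152/25 kN·m
Load 2 — triangular load w₀=7 kN/m (0→w₀ over full span):
  M_2 = w₀Lx/2 - w₀L²/3 - w₀x³/(6L) = 7·16·(64/5)/2 - 7·16²/3 - 7·(64/5)³/(6·16) = -12544/375 kN·m
Superposition: M = Σ M_i = 4736/375 kN·m ≈ 12.629333 kN·m

M(64/5) = 4736/375 kN·m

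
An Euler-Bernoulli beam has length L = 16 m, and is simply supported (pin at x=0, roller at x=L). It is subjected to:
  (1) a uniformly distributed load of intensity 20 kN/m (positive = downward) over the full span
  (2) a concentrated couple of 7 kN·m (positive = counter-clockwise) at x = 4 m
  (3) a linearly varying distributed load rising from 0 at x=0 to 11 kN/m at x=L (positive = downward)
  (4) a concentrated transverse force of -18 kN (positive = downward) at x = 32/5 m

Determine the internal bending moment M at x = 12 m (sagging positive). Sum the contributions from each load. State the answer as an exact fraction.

M(12) = 12069/20 kN·m

Load 1 — uniform load w=20 kN/m over full span:
  M_1 = wx(L-x)/2 = 20·12·(16-12)/2 = 480 kN·m
Load 2 — applied couple M₀=7 kN·m at a=4 m (b=L-a=12):
  M_2 = M₀x/L - M₀  [x>a] = 7·12/16 - 7 = -7/4 kN·m
Load 3 — triangular load w₀=11 kN/m (0→w₀ over full span):
  M_3 = w₀Lx/6 - w₀x³/(6L) = 11·16·12/6 - 11·12³/(6·16) = 154 kN·m
Load 4 — point force P=-18 kN at a=32/5 m (b=L-a=48/5):
  M_4 = Pa(L-x)/L  [x>a] = (-18)·(32/5)·(16-12)/16 = -144/5 kN·m
Superposition: M = Σ M_i = 12069/20 kN·m ≈ 603.450000 kN·m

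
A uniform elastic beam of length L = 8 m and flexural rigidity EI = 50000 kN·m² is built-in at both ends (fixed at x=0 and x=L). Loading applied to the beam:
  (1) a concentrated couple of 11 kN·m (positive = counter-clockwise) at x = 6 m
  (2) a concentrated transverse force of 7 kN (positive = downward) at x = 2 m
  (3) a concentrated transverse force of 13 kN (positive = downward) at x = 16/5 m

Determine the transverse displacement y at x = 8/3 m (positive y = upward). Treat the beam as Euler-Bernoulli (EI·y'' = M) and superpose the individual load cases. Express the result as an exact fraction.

Load 1 — applied couple M₀=11 kN·m at a=6 m (b=L-a=2):
  y_1 = (R_Ax³/6 - M_Ax²/2)/EI  [x≤a] with R_A=99/64, M_A=55/16 = ((99/64)·(8/3)³/6 - (55/16)·(8/3)²/2)/50000 = -11/75000 m
Load 2 — point force P=7 kN at a=2 m (b=L-a=6):
  y_2 = -Pa²(L-x)²(3bL-(3b+a)(L-x))/(6L³EI)  [x>a] = -7·2²·(8-(8/3))²·(3·6·8-(3·6+2)·(8-(8/3)))/(6·8³·50000) = -49/253125 m
Load 3 — point force P=13 kN at a=16/5 m (b=L-a=24/5):
  y_3 = -Pb²x²(3aL-(3a+b)x)/(6L³EI)  [x≤a] = -13·(24/5)²·(8/3)²·(3·(16/5)·8-(3·(16/5)+(24/5))·(8/3))/(6·8³·50000) = -208/390625 m
Superposition: y = Σ y_i = -220909/253125000 m ≈ -0.000873 m

y(8/3) = -220909/253125000 m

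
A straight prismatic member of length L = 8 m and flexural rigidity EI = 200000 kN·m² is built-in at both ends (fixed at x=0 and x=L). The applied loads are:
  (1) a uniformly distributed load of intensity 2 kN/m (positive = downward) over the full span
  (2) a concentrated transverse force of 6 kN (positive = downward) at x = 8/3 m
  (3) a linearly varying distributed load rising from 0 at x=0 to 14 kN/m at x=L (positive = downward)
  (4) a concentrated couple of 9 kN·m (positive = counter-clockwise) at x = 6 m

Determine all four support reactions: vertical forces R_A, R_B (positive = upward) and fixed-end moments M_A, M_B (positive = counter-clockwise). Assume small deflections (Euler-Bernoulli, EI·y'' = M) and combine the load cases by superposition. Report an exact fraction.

Load 1 — uniform load w=2 kN/m over full span:
  R_A = wL/2 = 2·8/2 = 8 kN
  M_A = wL²/12 = 2·8²/12 = 32/3 kN·m
  R_B = wL/2 = 2·8/2 = 8 kN
  M_B = -wL²/12 = -2·8²/12 = -32/3 kN·m
Load 2 — point force P=6 kN at a=8/3 m (b=L-a=16/3):
  R_A = Pb²(3a+b)/L³ = 6·(16/3)²·(3·(8/3)+(16/3))/8³ = 40/9 kN
  M_A = Pab²/L² = 6·(8/3)·(16/3)²/8² = 64/9 kN·m
  R_B = Pa²(a+3b)/L³ = 6·(8/3)²·((8/3)+3·(16/3))/8³ = 14/9 kN
  M_B = -Pa²b/L² = -6·(8/3)²·(16/3)/8² = -32/9 kN·m
Load 3 — triangular load w₀=14 kN/m (0→w₀ over full span):
  R_A = 3w₀L/20 = 3·14·8/20 = 84/5 kN
  M_A = w₀L²/30 = 14·8²/30 = 448/15 kN·m
  R_B = 7w₀L/20 = 7·14·8/20 = 196/5 kN
  M_B = -w₀L²/20 = -14·8²/20 = -224/5 kN·m
Load 4 — applied couple M₀=9 kN·m at a=6 m (b=L-a=2):
  R_A = 6M₀ab/L³ = 6·9·6·2/8³ = 81/64 kN
  M_A = M₀b(2a-b)/L² = 9·2·(2·6-2)/8² = 45/16 kN·m
  R_B = -6M₀ab/L³ = -6·9·6·2/8³ = -81/64 kN
  M_B = M₀a(2b-a)/L² = 9·6·(2·2-6)/8² = -27/16 kN·m
Superposition: R_A = 87869/2880 kN, M_A = 36329/720 kN·m, R_B = 136771/2880 kN, M_B = -43711/720 kN·m

R_A = 87869/2880 kN, M_A = 36329/720 kN·m, R_B = 136771/2880 kN, M_B = -43711/720 kN·m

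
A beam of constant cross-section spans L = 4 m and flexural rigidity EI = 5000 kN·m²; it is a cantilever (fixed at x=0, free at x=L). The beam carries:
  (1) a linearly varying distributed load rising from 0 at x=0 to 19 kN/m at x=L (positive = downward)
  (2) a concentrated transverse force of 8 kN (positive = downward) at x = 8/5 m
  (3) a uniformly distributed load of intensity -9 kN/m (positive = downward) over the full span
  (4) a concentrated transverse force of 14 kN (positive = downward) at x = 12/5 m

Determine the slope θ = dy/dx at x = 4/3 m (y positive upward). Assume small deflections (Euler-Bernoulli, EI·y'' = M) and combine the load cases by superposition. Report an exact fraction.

θ(4/3) = -11651/759375 rad

Load 1 — triangular load w₀=19 kN/m (0→w₀ over full span):
  θ_1 = (w₀Lx²/4-w₀L²x/3-w₀x⁴/(24L))/EI = (19·4·(4/3)²/4-19·4²·(4/3)/3-19·(4/3)⁴/(24·4))/5000 = -3097/151875 rad
Load 2 — point force P=8 kN at a=8/5 m (b=L-a=12/5):
  θ_2 = -Px(2a-x)/(2EI)  [x≤a] = -8·(4/3)·(2·(8/5)-(4/3))/(2·5000) = -56/28125 rad
Load 3 — uniform load w=-9 kN/m over full span:
  θ_3 = -wx(x²-3Lx+3L²)/(6EI) = -(-9)·(4/3)·((4/3)²-3·4·(4/3)+3·4²)/(6·5000) = 76/5625 rad
Load 4 — point force P=14 kN at a=12/5 m (b=L-a=8/5):
  θ_4 = -Px(2a-x)/(2EI)  [x≤a] = -14·(4/3)·(2·(12/5)-(4/3))/(2·5000) = -182/28125 rad
Superposition: θ = Σ θ_i = -11651/759375 rad ≈ -0.015343 rad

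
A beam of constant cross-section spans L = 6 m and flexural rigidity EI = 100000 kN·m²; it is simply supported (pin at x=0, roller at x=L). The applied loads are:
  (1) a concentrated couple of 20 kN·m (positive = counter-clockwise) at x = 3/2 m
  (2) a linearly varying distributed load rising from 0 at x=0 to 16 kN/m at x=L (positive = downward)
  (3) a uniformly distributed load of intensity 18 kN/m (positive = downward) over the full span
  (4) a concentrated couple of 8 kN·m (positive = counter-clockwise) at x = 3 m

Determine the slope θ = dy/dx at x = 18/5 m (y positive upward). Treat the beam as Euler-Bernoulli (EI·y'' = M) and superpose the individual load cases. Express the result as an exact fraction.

θ(18/5) = 152399/250000000 rad

Load 1 — applied couple M₀=20 kN·m at a=3/2 m (b=L-a=9/2):
  θ_1 = (M₀x²/(2L)-M₀(x-a)+C₁)/EI  [x>a] with C₁=M₀(3b²-L²)/(6L)=55/4 = (20·(18/5)²/(2·6)-20·((18/5)-(3/2))+(55/4))/100000 = -133/2000000 rad
Load 2 — triangular load w₀=16 kN/m (0→w₀ over full span):
  θ_2 = -w₀(7L⁴-30L²x²+15x⁴)/(360LEI) = -16·(7·6⁴-30·6²·(18/5)²+15·(18/5)⁴)/(360·6·100000) = 348/1953125 rad
Load 3 — uniform load w=18 kN/m over full span:
  θ_3 = -w(L³-6Lx²+4x³)/(24EI) = -18·(6³-6·6·(18/5)²+4·(18/5)³)/(24·100000) = 2997/6250000 rad
Load 4 — applied couple M₀=8 kN·m at a=3 m (b=L-a=3):
  θ_4 = (M₀x²/(2L)-M₀(x-a)+C₁)/EI  [x>a] with C₁=M₀(3b²-L²)/(6L)=-2 = (8·(18/5)²/(2·6)-8·((18/5)-3)+(-2))/100000 = 23/1250000 rad
Superposition: θ = Σ θ_i = 152399/250000000 rad ≈ 0.000610 rad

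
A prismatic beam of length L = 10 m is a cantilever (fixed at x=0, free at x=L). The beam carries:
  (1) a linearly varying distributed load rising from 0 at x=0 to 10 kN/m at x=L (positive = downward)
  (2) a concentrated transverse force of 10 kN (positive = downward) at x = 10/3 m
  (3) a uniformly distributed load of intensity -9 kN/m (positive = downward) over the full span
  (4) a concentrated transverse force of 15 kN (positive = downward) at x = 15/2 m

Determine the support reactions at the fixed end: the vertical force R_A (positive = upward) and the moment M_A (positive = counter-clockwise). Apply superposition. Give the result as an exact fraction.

Load 1 — triangular load w₀=10 kN/m (0→w₀ over full span):
  R_A = w₀L/2 = 10·10/2 = 50 kN
  M_A = w₀L²/3 = 10·10²/3 = 1000/3 kN·m
Load 2 — point force P=10 kN at a=10/3 m (b=L-a=20/3):
  R_A = P = 10 kN
  M_A = Pa = 10·(10/3) = 100/3 kN·m
Load 3 — uniform load w=-9 kN/m over full span:
  R_A = wL = (-9)·10 = -90 kN
  M_A = wL²/2 = (-9)·10²/2 = -450 kN·m
Load 4 — point force P=15 kN at a=15/2 m (b=L-a=5/2):
  R_A = P = 15 kN
  M_A = Pa = 15·(15/2) = 225/2 kN·m
Superposition: R_A = -15 kN, M_A = 175/6 kN·m

R_A = -15 kN, M_A = 175/6 kN·m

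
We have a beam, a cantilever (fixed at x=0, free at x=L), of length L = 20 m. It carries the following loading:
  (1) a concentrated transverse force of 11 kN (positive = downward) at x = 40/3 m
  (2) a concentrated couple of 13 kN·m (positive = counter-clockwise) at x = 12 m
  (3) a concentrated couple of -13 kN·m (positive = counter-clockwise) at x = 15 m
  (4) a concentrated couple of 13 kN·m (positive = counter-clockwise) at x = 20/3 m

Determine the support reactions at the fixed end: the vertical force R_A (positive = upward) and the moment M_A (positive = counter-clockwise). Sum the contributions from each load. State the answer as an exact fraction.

R_A = 11 kN, M_A = 401/3 kN·m

Load 1 — point force P=11 kN at a=40/3 m (b=L-a=20/3):
  R_A = P = 11 kN
  M_A = Pa = 11·(40/3) = 440/3 kN·m
Load 2 — applied couple M₀=13 kN·m at a=12 m (b=L-a=8):
  R_A = 0 kN
  M_A = -M₀ = -13 kN·m
Load 3 — applied couple M₀=-13 kN·m at a=15 m (b=L-a=5):
  R_A = 0 kN
  M_A = -M₀ = -(-13) = 13 kN·m
Load 4 — applied couple M₀=13 kN·m at a=20/3 m (b=L-a=40/3):
  R_A = 0 kN
  M_A = -M₀ = -13 kN·m
Superposition: R_A = 11 kN, M_A = 401/3 kN·m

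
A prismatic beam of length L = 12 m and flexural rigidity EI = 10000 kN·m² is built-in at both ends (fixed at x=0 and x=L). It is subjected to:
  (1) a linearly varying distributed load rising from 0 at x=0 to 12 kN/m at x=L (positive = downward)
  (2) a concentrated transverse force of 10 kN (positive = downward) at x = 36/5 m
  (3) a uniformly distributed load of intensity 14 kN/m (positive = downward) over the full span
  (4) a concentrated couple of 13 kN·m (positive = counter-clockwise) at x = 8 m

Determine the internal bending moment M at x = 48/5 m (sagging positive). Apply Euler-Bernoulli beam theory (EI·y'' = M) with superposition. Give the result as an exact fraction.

Load 1 — triangular load w₀=12 kN/m (0→w₀ over full span):
  M_1 = 3w₀Lx/20 - w₀L²/30 - w₀x³/(6L) = 3·12·12·(48/5)/20 - 12·12²/30 - 12·(48/5)³/(6·12) = 288/125 kN·m
Load 2 — point force P=10 kN at a=36/5 m (b=L-a=24/5):
  M_2 = Pa²(a+3b)(L-x)/L³ - Pa²b/L²  [x>a] = 10·(36/5)²·((36/5)+3·(24/5))·(12-(48/5))/12³ - 10·(36/5)²·(24/5)/12² = -216/125 kN·m
Load 3 — uniform load w=14 kN/m over full span:
  M_3 = wLx/2 - wL²/12 - wx²/2 = 14·12·(48/5)/2 - 14·12²/12 - 14·(48/5)²/2 = -168/25 kN·m
Load 4 — applied couple M₀=13 kN·m at a=8 m (b=L-a=4):
  M_4 = R_Ax - M_A - M₀  [x>a] with R_A=13/9, M_A=13/3 = (13/9)·(48/5) - (13/3) - 13 = -52/15 kN·m
Superposition: M = Σ M_i = -3604/375 kN·m ≈ -9.610667 kN·m

M(48/5) = -3604/375 kN·m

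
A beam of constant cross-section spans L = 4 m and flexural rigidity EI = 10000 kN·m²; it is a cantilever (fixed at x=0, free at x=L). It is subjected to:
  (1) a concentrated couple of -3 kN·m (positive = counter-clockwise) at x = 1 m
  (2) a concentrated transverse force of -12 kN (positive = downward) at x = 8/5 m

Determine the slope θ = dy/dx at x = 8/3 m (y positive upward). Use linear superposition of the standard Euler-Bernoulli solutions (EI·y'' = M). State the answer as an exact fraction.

Load 1 — applied couple M₀=-3 kN·m at a=1 m (b=L-a=3):
  θ_1 = M₀a/EI  [x>a] = (-3)·1/10000 = -3/10000 rad
Load 2 — point force P=-12 kN at a=8/5 m (b=L-a=12/5):
  θ_2 = -Pa²/(2EI)  [x>a] = -(-12)·(8/5)²/(2·10000) = 24/15625 rad
Superposition: θ = Σ θ_i = 309/250000 rad ≈ 0.001236 rad

θ(8/3) = 309/250000 rad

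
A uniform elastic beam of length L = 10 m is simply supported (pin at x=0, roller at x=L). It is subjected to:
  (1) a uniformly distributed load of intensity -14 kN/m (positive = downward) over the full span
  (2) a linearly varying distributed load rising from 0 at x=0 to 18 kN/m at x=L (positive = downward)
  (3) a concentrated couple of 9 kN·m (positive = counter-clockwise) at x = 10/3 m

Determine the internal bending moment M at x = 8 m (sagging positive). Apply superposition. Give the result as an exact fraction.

Load 1 — uniform load w=-14 kN/m over full span:
  M_1 = wx(L-x)/2 = (-14)·8·(10-8)/2 = -112 kN·m
Load 2 — triangular load w₀=18 kN/m (0→w₀ over full span):
  M_2 = w₀Lx/6 - w₀x³/(6L) = 18·10·8/6 - 18·8³/(6·10) = 432/5 kN·m
Load 3 — applied couple M₀=9 kN·m at a=10/3 m (b=L-a=20/3):
  M_3 = M₀x/L - M₀  [x>a] = 9·8/10 - 9 = -9/5 kN·m
Superposition: M = Σ M_i = -137/5 kN·m ≈ -27.400000 kN·m

M(8) = -137/5 kN·m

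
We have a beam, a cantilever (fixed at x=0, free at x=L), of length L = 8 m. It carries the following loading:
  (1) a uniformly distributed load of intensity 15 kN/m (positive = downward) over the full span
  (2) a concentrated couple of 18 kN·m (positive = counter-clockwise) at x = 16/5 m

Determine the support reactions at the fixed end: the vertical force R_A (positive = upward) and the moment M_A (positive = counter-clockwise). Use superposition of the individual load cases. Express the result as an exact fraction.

R_A = 120 kN, M_A = 462 kN·m

Load 1 — uniform load w=15 kN/m over full span:
  R_A = wL = 15·8 = 120 kN
  M_A = wL²/2 = 15·8²/2 = 480 kN·m
Load 2 — applied couple M₀=18 kN·m at a=16/5 m (b=L-a=24/5):
  R_A = 0 kN
  M_A = -M₀ = -18 kN·m
Superposition: R_A = 120 kN, M_A = 462 kN·m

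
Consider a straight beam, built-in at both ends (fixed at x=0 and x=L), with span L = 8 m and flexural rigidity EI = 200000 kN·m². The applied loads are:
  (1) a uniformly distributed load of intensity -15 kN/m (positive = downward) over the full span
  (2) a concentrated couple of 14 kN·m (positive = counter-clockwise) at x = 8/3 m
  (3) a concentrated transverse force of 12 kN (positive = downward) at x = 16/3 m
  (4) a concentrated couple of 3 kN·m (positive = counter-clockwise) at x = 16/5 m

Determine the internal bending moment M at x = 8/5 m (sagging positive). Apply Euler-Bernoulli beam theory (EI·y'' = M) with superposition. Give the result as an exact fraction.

M(8/5) = 663/125 kN·m

Load 1 — uniform load w=-15 kN/m over full span:
  M_1 = wLx/2 - wL²/12 - wx²/2 = (-15)·8·(8/5)/2 - (-15)·8²/12 - (-15)·(8/5)²/2 = 16/5 kN·m
Load 2 — applied couple M₀=14 kN·m at a=8/3 m (b=L-a=16/3):
  M_2 = R_Ax - M_A  [x≤a] with R_A=7/3, M_A=0 = (7/3)·(8/5) - 0 = 56/15 kN·m
Load 3 — point force P=12 kN at a=16/3 m (b=L-a=8/3):
  M_3 = Pb²(3a+b)x/L³ - Pab²/L²  [x≤a] = 12·(8/3)²·(3·(16/3)+(8/3))·(8/5)/8³ - 12·(16/3)·(8/3)²/8² = -32/15 kN·m
Load 4 — applied couple M₀=3 kN·m at a=16/5 m (b=L-a=24/5):
  M_4 = R_Ax - M_A  [x≤a] with R_A=27/50, M_A=9/25 = (27/50)·(8/5) - (9/25) = 63/125 kN·m
Superposition: M = Σ M_i = 663/125 kN·m ≈ 5.304000 kN·m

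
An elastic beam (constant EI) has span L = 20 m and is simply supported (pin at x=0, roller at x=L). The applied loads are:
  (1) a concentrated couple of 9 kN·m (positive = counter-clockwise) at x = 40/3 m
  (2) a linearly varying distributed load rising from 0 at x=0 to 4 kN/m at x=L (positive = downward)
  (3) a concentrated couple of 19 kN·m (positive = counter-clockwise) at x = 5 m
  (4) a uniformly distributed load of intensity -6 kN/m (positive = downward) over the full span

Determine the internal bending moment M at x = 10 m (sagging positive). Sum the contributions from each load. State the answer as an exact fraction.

Load 1 — applied couple M₀=9 kN·m at a=40/3 m (b=L-a=20/3):
  M_1 = M₀x/L  [x≤a] = 9·10/20 = 9/2 kN·m
Load 2 — triangular load w₀=4 kN/m (0→w₀ over full span):
  M_2 = w₀Lx/6 - w₀x³/(6L) = 4·20·10/6 - 4·10³/(6·20) = 100 kN·m
Load 3 — applied couple M₀=19 kN·m at a=5 m (b=L-a=15):
  M_3 = M₀x/L - M₀  [x>a] = 19·10/20 - 19 = -19/2 kN·m
Load 4 — uniform load w=-6 kN/m over full span:
  M_4 = wx(L-x)/2 = (-6)·10·(20-10)/2 = -300 kN·m
Superposition: M = Σ M_i = -205 kN·m ≈ -205.000000 kN·m

M(10) = -205 kN·m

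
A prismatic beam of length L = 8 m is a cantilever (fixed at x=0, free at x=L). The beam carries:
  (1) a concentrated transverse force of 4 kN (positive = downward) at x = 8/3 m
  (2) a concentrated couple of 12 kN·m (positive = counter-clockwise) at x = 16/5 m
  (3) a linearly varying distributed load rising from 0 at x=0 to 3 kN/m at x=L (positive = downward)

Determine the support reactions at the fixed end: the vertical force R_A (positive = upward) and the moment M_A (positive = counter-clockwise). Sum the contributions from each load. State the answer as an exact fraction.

Load 1 — point force P=4 kN at a=8/3 m (b=L-a=16/3):
  R_A = P = 4 kN
  M_A = Pa = 4·(8/3) = 32/3 kN·m
Load 2 — applied couple M₀=12 kN·m at a=16/5 m (b=L-a=24/5):
  R_A = 0 kN
  M_A = -M₀ = -12 kN·m
Load 3 — triangular load w₀=3 kN/m (0→w₀ over full span):
  R_A = w₀L/2 = 3·8/2 = 12 kN
  M_A = w₀L²/3 = 3·8²/3 = 64 kN·m
Superposition: R_A = 16 kN, M_A = 188/3 kN·m

R_A = 16 kN, M_A = 188/3 kN·m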